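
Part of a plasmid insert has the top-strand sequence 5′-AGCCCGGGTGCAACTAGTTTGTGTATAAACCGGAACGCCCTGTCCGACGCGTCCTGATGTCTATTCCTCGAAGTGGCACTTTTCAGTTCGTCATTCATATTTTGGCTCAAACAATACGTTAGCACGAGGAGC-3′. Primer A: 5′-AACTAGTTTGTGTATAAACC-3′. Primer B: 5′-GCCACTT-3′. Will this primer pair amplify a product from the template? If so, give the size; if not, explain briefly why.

Primer A (AACTAGTTTGTGTATAAACC) matches the top strand at positions 12–31; it acts as a forward primer.
Primer B's reverse complement is AAGTGGC, matching the top strand at positions 71–77; it acts as a reverse primer.
The 3' ends face each other across positions 12–77, giving a 66 bp product.

Yes — a 66 bp product.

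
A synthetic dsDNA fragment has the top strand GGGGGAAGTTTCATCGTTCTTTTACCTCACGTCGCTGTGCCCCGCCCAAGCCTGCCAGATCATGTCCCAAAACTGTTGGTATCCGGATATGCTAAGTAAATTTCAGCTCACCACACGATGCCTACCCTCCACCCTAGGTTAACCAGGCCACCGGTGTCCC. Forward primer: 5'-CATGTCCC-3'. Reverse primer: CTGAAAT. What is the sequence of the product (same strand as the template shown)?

5'-CATGTCCCAAAACTGTTGGTATCCGGATATGCTAAGTAAATTTCAG-3'

The forward primer matches the template at positions 61–68.
The reverse primer's reverse complement is ATTTCAG, which matches the template at positions 100–106.
The product is the template from position 61 through 106 (46 bp).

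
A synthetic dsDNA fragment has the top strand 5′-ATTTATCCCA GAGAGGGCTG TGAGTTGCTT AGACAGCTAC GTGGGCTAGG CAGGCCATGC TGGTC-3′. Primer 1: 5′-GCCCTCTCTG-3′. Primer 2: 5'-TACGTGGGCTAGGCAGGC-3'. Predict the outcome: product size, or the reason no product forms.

No product — the primers' 3' ends point away from each other.

Primer 1 (GCCCTCTCTG) has reverse complement CAGAGAGGGC, which matches the top strand at positions 9–18; primer 1 anneals to the top strand there with its 3' end pointing upstream toward position 9.
Primer 2 (TACGTGGGCTAGGCAGGC) matches the top strand directly at positions 38–55; it anneals to the bottom strand with its 3' end pointing downstream toward position 55.
The 3' ends diverge (primer 1 extends toward position 1, primer 2 toward position 65), so the primers never converge on a shared product.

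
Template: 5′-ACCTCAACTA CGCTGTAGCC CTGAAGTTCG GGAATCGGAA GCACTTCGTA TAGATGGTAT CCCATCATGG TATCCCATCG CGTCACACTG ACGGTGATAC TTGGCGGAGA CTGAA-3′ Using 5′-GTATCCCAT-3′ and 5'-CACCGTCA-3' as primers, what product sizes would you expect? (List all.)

40 bp, 27 bp

The forward primer GTATCCCAT matches the top strand at positions 57–65, 70–78.
The reverse primer's reverse complement is TGACGGTG, matching at positions 89–96.
Each forward site pairs with the reverse site to give a product ending at position 96: sizes 40, 27 bp.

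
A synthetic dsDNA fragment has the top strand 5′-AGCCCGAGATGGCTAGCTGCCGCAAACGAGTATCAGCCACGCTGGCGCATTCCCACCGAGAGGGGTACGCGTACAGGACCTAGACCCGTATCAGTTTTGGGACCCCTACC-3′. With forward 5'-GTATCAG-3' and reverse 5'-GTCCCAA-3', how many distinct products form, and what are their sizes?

Two products: 74 bp, 16 bp

The forward primer GTATCAG matches the top strand at positions 30–36, 88–94.
The reverse primer's reverse complement is TTGGGAC, matching at positions 97–103.
Each forward site pairs with the reverse site to give a product ending at position 103: sizes 74, 16 bp.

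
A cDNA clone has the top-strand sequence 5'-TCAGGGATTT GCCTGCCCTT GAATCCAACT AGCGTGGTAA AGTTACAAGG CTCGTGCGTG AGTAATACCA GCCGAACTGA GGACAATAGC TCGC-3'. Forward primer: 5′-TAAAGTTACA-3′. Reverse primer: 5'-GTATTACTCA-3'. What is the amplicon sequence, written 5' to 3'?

Scanning the template, TAAAGTTACA occurs at positions 38–47; this primer anneals to the bottom strand there with its 3' end pointing downstream.
Reverse complement of the reverse primer: TGAGTAATAC. This occurs on the top strand at positions 59–68.
The product is the template from position 38 through 68 (31 bp).

5'-TAAAGTTACAAGGCTCGTGCGTGAGTAATAC-3'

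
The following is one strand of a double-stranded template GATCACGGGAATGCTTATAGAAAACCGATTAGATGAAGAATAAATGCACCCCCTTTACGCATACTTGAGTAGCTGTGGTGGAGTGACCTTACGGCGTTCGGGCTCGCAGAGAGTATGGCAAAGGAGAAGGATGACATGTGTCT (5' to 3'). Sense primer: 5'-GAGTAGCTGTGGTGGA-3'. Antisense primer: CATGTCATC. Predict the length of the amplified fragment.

Forward primer GAGTAGCTGTGGTGGA is found on the top strand at positions 67–82.
Reverse complement of the reverse primer: GATGACATG. This occurs on the top strand at positions 130–138.
Product length = (reverse-primer end) − (forward-primer start) + 1 = 138 − 67 + 1 = 72 bp.

72 bp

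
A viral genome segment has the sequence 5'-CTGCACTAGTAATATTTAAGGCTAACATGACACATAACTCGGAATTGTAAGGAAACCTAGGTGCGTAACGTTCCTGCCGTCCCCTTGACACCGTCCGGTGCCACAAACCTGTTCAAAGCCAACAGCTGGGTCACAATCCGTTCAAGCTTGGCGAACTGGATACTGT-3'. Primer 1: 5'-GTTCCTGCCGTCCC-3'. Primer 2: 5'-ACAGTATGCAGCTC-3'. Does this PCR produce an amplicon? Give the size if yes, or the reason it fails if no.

Primer 2 (ACAGTATGCAGCTC) does not match the top strand, and its reverse complement GAGCTGCATACTGT does not match either.
With no annealing site for primer 2, no amplification occurs.

No product — primer 2 has no binding site in the template.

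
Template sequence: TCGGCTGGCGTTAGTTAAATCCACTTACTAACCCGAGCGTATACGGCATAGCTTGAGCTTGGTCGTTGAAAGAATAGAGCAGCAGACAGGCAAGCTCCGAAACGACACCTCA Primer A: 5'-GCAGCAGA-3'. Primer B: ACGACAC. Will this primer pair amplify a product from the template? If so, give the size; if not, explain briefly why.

No product — both primers anneal to the same strand and extend in the same direction.

Primer A (GCAGCAGA) matches the top strand at positions 79–86 (3' end points downstream).
Primer B (ACGACAC) also matches the top strand directly, at positions 102–108 — its reverse complement GTGTCGT is not present.
Both primers anneal to the bottom strand with 3' ends pointing the same way, so neither can prime synthesis back toward the other.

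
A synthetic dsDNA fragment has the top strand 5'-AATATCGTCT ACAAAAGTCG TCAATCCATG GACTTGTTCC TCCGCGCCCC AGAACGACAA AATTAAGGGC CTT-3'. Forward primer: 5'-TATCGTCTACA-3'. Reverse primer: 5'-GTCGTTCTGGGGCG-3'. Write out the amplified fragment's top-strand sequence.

The forward primer matches the template at positions 3–13.
Reverse complement of the reverse primer: CGCCCCAGAACGAC. This occurs on the top strand at positions 45–58.
The product is the template from position 3 through 58 (56 bp).

5'-TATCGTCTACAAAAGTCGTCAATCCATGGACTTGTTCCTCCGCGCCCCAGAACGAC-3'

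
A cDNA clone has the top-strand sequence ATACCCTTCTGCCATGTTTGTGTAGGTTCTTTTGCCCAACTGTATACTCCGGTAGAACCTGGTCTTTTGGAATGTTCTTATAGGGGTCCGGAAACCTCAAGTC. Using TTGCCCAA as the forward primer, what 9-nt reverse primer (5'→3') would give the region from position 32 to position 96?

5'-GGTTTCCGG-3'

The product's 3' end on the top strand is position 96.
The reverse primer anneals to the top strand over positions 88–96, i.e. to CCGGAAACC.
Its sequence written 5'→3' is the reverse complement: GGTTTCCGG.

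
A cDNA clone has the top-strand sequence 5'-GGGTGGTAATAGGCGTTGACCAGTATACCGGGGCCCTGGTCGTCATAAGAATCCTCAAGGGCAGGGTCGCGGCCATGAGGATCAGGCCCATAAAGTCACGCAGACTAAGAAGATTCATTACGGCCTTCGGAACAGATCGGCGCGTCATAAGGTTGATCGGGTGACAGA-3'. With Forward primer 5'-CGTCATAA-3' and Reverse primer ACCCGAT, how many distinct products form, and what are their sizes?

Two products: 122 bp, 20 bp

The forward primer CGTCATAA matches the top strand at positions 41–48, 143–150.
The reverse primer's reverse complement is ATCGGGT, matching at positions 156–162.
Each forward site pairs with the reverse site to give a product ending at position 162: sizes 122, 20 bp.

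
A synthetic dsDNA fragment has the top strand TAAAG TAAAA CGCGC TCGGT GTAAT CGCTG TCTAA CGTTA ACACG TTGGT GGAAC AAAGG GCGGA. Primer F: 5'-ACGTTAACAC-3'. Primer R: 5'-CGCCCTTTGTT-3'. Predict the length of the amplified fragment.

29 bp

Scanning the template, ACGTTAACAC occurs at positions 35–44; this primer anneals to the bottom strand there with its 3' end pointing downstream.
Reverse complement of the reverse primer: AACAAAGGGCG. This occurs on the top strand at positions 53–63.
The product runs from position 35 to position 63, so its length is 63 − 35 + 1 = 29 bp.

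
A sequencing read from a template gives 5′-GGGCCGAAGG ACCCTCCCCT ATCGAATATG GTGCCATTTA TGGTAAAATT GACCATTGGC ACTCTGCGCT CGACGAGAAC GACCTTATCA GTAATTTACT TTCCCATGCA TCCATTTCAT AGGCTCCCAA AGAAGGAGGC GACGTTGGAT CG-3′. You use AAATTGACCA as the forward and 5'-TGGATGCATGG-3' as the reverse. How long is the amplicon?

69 bp

The forward primer matches the template at positions 46–55.
The reverse primer's reverse complement is CCATGCATCCA, which matches the template at positions 104–114.
Amplicon spans positions 46–114: 69 bp.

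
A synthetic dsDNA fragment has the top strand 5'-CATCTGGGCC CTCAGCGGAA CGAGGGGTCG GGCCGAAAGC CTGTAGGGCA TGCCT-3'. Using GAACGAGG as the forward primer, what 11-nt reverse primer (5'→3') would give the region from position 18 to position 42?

5'-AGGCTTTCGGC-3'

The product's 3' end on the top strand is position 42.
The reverse primer anneals to the top strand over positions 32–42, i.e. to GCCGAAAGCCT.
Its sequence written 5'→3' is the reverse complement: AGGCTTTCGGC.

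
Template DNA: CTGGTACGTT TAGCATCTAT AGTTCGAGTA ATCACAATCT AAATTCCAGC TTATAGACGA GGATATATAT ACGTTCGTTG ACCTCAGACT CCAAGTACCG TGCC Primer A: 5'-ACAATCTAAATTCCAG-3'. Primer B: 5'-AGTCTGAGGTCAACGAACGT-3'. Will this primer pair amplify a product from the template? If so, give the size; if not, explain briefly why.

Primer A (ACAATCTAAATTCCAG) matches the top strand at positions 34–49; it acts as a forward primer.
Primer B's reverse complement is ACGTTCGTTGACCTCAGACT, matching the top strand at positions 71–90; it acts as a reverse primer.
The 3' ends face each other across positions 34–90, giving a 57 bp product.

Yes — a 57 bp product.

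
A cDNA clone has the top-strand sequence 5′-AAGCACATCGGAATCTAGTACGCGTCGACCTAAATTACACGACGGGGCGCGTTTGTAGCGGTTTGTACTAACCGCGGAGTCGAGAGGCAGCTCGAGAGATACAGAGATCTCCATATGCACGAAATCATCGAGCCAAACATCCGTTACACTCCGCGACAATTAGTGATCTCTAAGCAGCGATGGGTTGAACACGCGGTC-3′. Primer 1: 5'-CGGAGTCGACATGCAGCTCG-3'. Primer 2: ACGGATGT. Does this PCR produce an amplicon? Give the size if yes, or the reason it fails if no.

No product — primer 1 has no binding site in the template.

Primer 1 (CGGAGTCGACATGCAGCTCG) does not match the top strand, and its reverse complement CGAGCTGCATGTCGACTCCG does not match either.
With no annealing site for primer 1, no amplification occurs.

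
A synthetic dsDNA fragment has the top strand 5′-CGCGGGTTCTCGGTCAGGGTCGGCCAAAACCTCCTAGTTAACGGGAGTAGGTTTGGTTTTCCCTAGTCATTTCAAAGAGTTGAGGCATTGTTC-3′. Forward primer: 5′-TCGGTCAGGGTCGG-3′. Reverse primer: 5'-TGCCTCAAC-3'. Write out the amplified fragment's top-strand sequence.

5'-TCGGTCAGGGTCGGCCAAAACCTCCTAGTTAACGGGAGTAGGTTTGGTTTTCCCTAGTCATTTCAAAGAGTTGAGGCA-3'

Forward primer TCGGTCAGGGTCGG is found on the top strand at positions 10–23.
Reverse complement of the reverse primer: GTTGAGGCA. This occurs on the top strand at positions 79–87.
The product is the template from position 10 through 87 (78 bp).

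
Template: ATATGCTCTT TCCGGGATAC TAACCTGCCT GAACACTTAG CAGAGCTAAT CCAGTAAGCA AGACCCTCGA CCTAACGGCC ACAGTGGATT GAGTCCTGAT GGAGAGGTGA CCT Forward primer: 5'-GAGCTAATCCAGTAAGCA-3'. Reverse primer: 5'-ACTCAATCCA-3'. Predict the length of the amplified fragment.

52 bp

Scanning the template, GAGCTAATCCAGTAAGCA occurs at positions 43–60; this primer anneals to the bottom strand there with its 3' end pointing downstream.
Taking the reverse complement of ACTCAATCCA gives TGGATTGAGT, found at positions 85–94 on the template; the primer anneals here to the top strand with its 3' end pointing upstream.
Amplicon spans positions 43–94: 52 bp.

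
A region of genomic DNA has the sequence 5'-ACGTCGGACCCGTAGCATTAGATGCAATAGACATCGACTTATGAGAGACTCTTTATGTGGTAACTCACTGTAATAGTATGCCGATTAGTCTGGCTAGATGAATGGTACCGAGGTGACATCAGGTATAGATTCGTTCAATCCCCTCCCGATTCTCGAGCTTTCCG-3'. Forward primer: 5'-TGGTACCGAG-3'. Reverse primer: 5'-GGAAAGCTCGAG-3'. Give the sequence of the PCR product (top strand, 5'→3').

5'-TGGTACCGAGGTGACATCAGGTATAGATTCGTTCAATCCCCTCCCGATTCTCGAGCTTTCC-3'

Forward primer TGGTACCGAG is found on the top strand at positions 103–112.
Reverse complement of the reverse primer: CTCGAGCTTTCC. This occurs on the top strand at positions 152–163.
The product is the template from position 103 through 163 (61 bp).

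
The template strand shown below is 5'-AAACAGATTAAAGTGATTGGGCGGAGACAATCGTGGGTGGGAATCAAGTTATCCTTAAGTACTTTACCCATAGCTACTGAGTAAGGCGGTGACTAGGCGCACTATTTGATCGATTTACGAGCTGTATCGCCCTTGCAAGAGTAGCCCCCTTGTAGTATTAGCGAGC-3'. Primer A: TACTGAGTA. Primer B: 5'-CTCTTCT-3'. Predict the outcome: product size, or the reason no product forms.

Primer B (CTCTTCT) does not match the top strand, and its reverse complement AGAAGAG does not match either.
With no annealing site for primer B, no amplification occurs.

No product — primer B has no binding site in the template.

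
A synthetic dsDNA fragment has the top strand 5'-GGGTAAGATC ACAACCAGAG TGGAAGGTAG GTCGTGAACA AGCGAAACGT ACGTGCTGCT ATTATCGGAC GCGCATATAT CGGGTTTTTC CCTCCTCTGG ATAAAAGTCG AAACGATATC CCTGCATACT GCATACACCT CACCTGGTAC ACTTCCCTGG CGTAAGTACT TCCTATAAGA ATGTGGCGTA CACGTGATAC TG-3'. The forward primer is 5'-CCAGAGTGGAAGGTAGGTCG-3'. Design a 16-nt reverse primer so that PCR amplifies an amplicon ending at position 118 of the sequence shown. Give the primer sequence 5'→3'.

5'-TATCGTTTCGACTTTT-3'

The forward primer binds at positions 15–34; the product's 3' end on the top strand is position 118.
The reverse primer anneals to the top strand over positions 103–118, i.e. to AAAAGTCGAAACGATA.
Its sequence written 5'→3' is the reverse complement: TATCGTTTCGACTTTT.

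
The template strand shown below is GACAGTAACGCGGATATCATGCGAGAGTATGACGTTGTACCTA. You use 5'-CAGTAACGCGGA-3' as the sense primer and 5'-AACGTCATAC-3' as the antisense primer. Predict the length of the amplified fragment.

The forward primer matches the template at positions 3–14.
Taking the reverse complement of AACGTCATAC gives GTATGACGTT, found at positions 27–36 on the template; the primer anneals here to the top strand with its 3' end pointing upstream.
The product runs from position 3 to position 36, so its length is 36 − 3 + 1 = 34 bp.

34 bp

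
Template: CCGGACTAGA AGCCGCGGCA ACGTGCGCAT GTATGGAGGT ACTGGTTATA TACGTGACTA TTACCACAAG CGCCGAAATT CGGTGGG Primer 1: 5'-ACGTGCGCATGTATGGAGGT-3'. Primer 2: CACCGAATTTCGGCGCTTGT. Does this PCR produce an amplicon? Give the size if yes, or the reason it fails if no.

Yes — a 65 bp product.

Primer 1 (ACGTGCGCATGTATGGAGGT) matches the top strand at positions 21–40; it acts as a forward primer.
Primer 2's reverse complement is ACAAGCGCCGAAATTCGGTG, matching the top strand at positions 66–85; it acts as a reverse primer.
The 3' ends face each other across positions 21–85, giving a 65 bp product.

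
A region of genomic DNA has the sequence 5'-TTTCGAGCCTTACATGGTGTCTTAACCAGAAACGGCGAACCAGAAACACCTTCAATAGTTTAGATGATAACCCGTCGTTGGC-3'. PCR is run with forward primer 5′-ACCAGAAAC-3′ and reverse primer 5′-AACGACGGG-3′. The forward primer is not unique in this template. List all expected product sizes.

55 bp, 41 bp

The forward primer ACCAGAAAC matches the top strand at positions 25–33, 39–47.
The reverse primer's reverse complement is CCCGTCGTT, matching at positions 71–79.
Each forward site pairs with the reverse site to give a product ending at position 79: sizes 55, 41 bp.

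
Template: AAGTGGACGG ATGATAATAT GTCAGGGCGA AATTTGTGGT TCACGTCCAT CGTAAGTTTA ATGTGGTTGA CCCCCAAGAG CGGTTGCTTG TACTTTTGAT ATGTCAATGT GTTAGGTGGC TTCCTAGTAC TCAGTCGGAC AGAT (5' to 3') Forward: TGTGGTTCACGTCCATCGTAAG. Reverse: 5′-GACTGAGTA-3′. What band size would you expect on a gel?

Scanning the template, TGTGGTTCACGTCCATCGTAAG occurs at positions 35–56; this primer anneals to the bottom strand there with its 3' end pointing downstream.
The reverse primer's reverse complement is TACTCAGTC, which matches the template at positions 128–136.
Product length = (reverse-primer end) − (forward-primer start) + 1 = 136 − 35 + 1 = 102 bp.

102 bp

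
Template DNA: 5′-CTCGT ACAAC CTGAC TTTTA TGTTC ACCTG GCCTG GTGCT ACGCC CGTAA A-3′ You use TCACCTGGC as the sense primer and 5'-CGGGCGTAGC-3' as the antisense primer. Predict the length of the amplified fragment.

Forward primer TCACCTGGC is found on the top strand at positions 24–32.
Reverse complement of the reverse primer: GCTACGCCCG. This occurs on the top strand at positions 38–47.
Amplicon spans positions 24–47: 24 bp.

24 bp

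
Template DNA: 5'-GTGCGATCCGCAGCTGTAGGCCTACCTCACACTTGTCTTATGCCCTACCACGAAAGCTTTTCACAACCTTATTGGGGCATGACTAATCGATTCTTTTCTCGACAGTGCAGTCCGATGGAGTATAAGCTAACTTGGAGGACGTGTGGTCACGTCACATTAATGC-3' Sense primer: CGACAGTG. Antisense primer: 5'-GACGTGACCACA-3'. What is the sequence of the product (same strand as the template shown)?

Forward primer CGACAGTG is found on the top strand at positions 100–107.
Taking the reverse complement of GACGTGACCACA gives TGTGGTCACGTC, found at positions 142–153 on the template; the primer anneals here to the top strand with its 3' end pointing upstream.
The product is the template from position 100 through 153 (54 bp).

5'-CGACAGTGCAGTCCGATGGAGTATAAGCTAACTTGGAGGACGTGTGGTCACGTC-3'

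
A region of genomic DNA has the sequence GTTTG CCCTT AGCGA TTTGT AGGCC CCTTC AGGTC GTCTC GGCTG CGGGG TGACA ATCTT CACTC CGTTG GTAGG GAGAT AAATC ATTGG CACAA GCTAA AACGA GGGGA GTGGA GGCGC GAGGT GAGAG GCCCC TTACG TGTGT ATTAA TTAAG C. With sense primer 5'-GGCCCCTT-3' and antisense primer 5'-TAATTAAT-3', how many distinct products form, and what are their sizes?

The forward primer GGCCCCTT matches the top strand at positions 22–29, 130–137.
The reverse primer's reverse complement is ATTAATTA, matching at positions 146–153.
Each forward site pairs with the reverse site to give a product ending at position 153: sizes 132, 24 bp.

Two products: 132 bp, 24 bp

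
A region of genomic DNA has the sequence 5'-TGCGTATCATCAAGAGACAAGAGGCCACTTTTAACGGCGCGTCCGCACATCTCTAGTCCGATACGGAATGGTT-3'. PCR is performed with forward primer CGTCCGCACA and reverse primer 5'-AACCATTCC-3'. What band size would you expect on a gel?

Scanning the template, CGTCCGCACA occurs at positions 40–49; this primer anneals to the bottom strand there with its 3' end pointing downstream.
The reverse primer's reverse complement is GGAATGGTT, which matches the template at positions 65–73.
Amplicon spans positions 40–73: 34 bp.

34 bp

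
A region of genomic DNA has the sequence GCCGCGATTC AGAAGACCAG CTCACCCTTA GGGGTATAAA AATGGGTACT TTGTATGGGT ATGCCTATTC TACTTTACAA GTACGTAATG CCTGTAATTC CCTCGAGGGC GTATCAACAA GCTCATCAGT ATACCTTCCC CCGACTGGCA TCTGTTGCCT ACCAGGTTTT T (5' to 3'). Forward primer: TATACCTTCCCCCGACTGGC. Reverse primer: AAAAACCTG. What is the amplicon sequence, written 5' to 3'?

Scanning the template, TATACCTTCCCCCGACTGGC occurs at positions 130–149; this primer anneals to the bottom strand there with its 3' end pointing downstream.
Reverse complement of the reverse primer: CAGGTTTTT. This occurs on the top strand at positions 163–171.
The product is the template from position 130 through 171 (42 bp).

5'-TATACCTTCCCCCGACTGGCATCTGTTGCCTACCAGGTTTTT-3'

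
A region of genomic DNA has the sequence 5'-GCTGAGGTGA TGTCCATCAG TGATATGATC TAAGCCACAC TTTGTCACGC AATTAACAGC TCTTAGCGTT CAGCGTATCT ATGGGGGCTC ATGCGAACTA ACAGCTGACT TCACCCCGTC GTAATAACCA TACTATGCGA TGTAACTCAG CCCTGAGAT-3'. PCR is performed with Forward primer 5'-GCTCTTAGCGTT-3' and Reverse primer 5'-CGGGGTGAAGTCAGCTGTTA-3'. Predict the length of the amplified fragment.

60 bp

Forward primer GCTCTTAGCGTT is found on the top strand at positions 59–70.
Reverse complement of the reverse primer: TAACAGCTGACTTCACCCCG. This occurs on the top strand at positions 99–118.
The product runs from position 59 to position 118, so its length is 118 − 59 + 1 = 60 bp.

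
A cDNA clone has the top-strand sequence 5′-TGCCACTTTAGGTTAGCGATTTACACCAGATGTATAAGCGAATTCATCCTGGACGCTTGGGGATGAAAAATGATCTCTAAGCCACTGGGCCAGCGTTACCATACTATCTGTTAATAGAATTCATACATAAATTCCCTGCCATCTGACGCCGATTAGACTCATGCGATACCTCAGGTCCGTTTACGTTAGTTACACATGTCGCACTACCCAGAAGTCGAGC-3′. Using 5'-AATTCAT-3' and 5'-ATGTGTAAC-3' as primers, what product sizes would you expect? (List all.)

157 bp, 80 bp

The forward primer AATTCAT matches the top strand at positions 41–47, 118–124.
The reverse primer's reverse complement is GTTACACAT, matching at positions 189–197.
Each forward site pairs with the reverse site to give a product ending at position 197: sizes 157, 80 bp.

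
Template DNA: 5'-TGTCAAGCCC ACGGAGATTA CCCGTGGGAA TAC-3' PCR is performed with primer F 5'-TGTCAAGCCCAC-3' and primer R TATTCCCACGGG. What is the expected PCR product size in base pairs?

32 bp

The forward primer matches the template at positions 1–12.
The reverse primer's reverse complement is CCCGTGGGAATA, which matches the template at positions 21–32.
Amplicon spans positions 1–32: 32 bp.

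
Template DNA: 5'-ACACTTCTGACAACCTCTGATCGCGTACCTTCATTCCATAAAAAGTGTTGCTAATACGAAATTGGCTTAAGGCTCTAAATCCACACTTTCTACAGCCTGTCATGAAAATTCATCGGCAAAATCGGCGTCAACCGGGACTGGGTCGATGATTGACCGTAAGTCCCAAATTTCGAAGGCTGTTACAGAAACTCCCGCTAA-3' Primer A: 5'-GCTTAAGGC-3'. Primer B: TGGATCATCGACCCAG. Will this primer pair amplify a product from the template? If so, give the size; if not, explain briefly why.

Primer B (TGGATCATCGACCCAG) does not match the top strand, and its reverse complement CTGGGTCGATGATCCA does not match either.
With no annealing site for primer B, no amplification occurs.

No product — primer B has no binding site in the template.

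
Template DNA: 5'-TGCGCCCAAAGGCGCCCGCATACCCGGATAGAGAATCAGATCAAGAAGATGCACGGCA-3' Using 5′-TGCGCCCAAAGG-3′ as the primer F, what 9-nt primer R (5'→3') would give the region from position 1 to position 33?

The product's 3' end on the top strand is position 33.
The reverse primer anneals to the top strand over positions 25–33, i.e. to CGGATAGAG.
Its sequence written 5'→3' is the reverse complement: CTCTATCCG.

5'-CTCTATCCG-3'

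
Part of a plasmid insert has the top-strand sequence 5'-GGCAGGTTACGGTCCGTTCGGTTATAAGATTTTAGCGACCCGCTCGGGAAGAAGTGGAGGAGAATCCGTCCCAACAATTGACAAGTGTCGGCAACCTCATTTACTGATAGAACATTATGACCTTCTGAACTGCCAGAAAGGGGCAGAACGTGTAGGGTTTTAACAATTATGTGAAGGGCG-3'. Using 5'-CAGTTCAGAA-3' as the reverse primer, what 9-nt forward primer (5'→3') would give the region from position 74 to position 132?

5'-ACAATTGAC-3'

The reverse primer's reverse complement TTCTGAACTG matches the template at positions 123–132; the product starts at position 74.
The forward primer is identical to the top strand over positions 74–82: ACAATTGAC.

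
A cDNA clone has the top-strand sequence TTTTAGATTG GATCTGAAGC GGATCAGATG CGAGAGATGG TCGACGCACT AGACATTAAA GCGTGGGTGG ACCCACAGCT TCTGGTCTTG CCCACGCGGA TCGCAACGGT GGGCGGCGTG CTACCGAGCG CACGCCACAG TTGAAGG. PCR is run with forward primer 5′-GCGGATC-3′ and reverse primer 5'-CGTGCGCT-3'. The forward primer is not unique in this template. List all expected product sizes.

116 bp, 39 bp

The forward primer GCGGATC matches the top strand at positions 19–25, 96–102.
The reverse primer's reverse complement is AGCGCACG, matching at positions 127–134.
Each forward site pairs with the reverse site to give a product ending at position 134: sizes 116, 39 bp.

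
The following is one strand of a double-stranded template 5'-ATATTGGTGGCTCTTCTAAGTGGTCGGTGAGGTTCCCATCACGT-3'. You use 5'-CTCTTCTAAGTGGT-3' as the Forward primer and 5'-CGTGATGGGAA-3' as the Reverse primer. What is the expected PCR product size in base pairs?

33 bp

Scanning the template, CTCTTCTAAGTGGT occurs at positions 11–24; this primer anneals to the bottom strand there with its 3' end pointing downstream.
Reverse complement of the reverse primer: TTCCCATCACG. This occurs on the top strand at positions 33–43.
Product length = (reverse-primer end) − (forward-primer start) + 1 = 43 − 11 + 1 = 33 bp.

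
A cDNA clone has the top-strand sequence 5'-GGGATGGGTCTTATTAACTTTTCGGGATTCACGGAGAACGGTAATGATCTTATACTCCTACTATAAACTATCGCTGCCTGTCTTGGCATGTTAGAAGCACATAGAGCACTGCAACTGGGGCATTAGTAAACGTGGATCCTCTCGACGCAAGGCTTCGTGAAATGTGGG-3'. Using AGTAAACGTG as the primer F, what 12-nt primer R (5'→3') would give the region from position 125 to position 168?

The product's 3' end on the top strand is position 168.
The reverse primer anneals to the top strand over positions 157–168, i.e. to GTGAAATGTGGG.
Its sequence written 5'→3' is the reverse complement: CCCACATTTCAC.

5'-CCCACATTTCAC-3'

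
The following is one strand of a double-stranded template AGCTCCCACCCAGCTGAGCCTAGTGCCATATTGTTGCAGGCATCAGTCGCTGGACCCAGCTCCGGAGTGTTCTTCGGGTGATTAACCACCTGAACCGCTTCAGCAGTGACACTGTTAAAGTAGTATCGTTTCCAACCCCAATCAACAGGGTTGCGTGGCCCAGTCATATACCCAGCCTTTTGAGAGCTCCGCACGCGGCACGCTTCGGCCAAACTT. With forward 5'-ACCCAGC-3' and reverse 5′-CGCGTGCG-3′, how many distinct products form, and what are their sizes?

The forward primer ACCCAGC matches the top strand at positions 8–14, 54–60, 170–176.
The reverse primer's reverse complement is CGCACGCG, matching at positions 190–197.
Each forward site pairs with the reverse site to give a product ending at position 197: sizes 190, 144, 28 bp.

Three products: 190 bp, 144 bp, 28 bp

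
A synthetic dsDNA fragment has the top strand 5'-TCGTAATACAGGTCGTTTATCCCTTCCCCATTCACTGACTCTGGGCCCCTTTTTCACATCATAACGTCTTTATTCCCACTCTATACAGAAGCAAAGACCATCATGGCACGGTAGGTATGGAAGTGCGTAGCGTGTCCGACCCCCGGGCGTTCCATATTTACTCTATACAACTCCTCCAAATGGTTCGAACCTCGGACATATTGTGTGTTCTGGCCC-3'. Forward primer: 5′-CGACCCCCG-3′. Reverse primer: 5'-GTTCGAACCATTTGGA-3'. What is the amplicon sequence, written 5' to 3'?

Scanning the template, CGACCCCCG occurs at positions 137–145; this primer anneals to the bottom strand there with its 3' end pointing downstream.
Taking the reverse complement of GTTCGAACCATTTGGA gives TCCAAATGGTTCGAAC, found at positions 175–190 on the template; the primer anneals here to the top strand with its 3' end pointing upstream.
The product is the template from position 137 through 190 (54 bp).

5'-CGACCCCCGGGCGTTCCATATTTACTCTATACAACTCCTCCAAATGGTTCGAAC-3'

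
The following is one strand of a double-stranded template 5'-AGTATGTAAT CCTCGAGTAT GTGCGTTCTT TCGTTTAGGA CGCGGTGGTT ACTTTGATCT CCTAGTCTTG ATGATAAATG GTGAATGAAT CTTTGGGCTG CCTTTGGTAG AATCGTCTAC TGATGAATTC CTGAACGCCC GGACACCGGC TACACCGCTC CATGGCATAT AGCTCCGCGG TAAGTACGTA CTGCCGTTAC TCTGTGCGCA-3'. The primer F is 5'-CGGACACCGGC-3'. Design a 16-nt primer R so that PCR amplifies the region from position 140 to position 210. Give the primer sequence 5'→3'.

5'-TGCGCACAGAGTAACG-3'

The product's 3' end on the top strand is position 210.
The reverse primer anneals to the top strand over positions 195–210, i.e. to CGTTACTCTGTGCGCA.
Its sequence written 5'→3' is the reverse complement: TGCGCACAGAGTAACG.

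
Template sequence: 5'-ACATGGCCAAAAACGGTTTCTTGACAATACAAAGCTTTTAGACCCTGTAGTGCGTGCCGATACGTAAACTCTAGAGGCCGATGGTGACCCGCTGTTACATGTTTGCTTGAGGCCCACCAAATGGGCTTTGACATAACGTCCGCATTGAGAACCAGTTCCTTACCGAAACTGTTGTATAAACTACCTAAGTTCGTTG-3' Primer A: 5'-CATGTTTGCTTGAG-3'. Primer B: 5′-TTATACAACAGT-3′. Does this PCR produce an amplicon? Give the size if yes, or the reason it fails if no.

Primer A (CATGTTTGCTTGAG) matches the top strand at positions 98–111; it acts as a forward primer.
Primer B's reverse complement is ACTGTTGTATAA, matching the top strand at positions 168–179; it acts as a reverse primer.
The 3' ends face each other across positions 98–179, giving an 82 bp product.

Yes — an 82 bp product.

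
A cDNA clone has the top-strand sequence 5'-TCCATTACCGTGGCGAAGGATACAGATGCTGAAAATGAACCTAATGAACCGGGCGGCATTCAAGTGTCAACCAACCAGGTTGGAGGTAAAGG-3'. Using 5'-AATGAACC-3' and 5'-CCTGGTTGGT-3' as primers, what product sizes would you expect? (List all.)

46 bp, 37 bp

The forward primer AATGAACC matches the top strand at positions 34–41, 43–50.
The reverse primer's reverse complement is ACCAACCAGG, matching at positions 70–79.
Each forward site pairs with the reverse site to give a product ending at position 79: sizes 46, 37 bp.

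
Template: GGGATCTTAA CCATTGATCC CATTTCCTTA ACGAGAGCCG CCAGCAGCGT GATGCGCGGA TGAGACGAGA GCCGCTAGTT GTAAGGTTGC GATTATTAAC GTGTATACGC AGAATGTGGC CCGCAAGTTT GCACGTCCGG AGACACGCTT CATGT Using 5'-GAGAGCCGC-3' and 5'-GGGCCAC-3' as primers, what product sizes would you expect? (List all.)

The forward primer GAGAGCCGC matches the top strand at positions 33–41, 67–75.
The reverse primer's reverse complement is GTGGCCC, matching at positions 116–122.
Each forward site pairs with the reverse site to give a product ending at position 122: sizes 90, 56 bp.

90 bp, 56 bp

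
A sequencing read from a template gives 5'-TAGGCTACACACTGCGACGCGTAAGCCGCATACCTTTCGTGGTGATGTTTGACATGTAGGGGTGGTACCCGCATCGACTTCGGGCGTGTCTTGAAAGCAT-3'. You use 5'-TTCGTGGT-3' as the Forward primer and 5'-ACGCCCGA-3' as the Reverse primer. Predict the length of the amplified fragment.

52 bp

Scanning the template, TTCGTGGT occurs at positions 36–43; this primer anneals to the bottom strand there with its 3' end pointing downstream.
Taking the reverse complement of ACGCCCGA gives TCGGGCGT, found at positions 80–87 on the template; the primer anneals here to the top strand with its 3' end pointing upstream.
Amplicon spans positions 36–87: 52 bp.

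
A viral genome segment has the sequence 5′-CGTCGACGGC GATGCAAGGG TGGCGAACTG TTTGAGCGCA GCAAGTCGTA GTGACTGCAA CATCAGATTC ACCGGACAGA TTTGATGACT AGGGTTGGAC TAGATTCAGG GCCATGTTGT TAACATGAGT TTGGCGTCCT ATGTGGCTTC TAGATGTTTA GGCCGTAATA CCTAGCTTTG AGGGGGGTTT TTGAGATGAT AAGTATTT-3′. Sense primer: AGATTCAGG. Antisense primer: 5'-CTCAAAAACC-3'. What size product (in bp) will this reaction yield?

The forward primer matches the template at positions 102–110.
The reverse primer's reverse complement is GGTTTTTGAG, which matches the template at positions 186–195.
The product runs from position 102 to position 195, so its length is 195 − 102 + 1 = 94 bp.

94 bp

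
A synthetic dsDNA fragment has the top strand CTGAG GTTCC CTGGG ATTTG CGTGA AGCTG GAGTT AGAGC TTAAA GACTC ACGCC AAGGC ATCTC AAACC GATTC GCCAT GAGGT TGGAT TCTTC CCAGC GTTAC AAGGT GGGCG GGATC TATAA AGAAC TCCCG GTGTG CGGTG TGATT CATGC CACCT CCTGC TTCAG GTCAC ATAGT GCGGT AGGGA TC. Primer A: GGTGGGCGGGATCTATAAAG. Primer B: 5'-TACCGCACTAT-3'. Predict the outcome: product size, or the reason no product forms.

Primer A (GGTGGGCGGGATCTATAAAG) matches the top strand at positions 108–127; it acts as a forward primer.
Primer B's reverse complement is ATAGTGCGGTA, matching the top strand at positions 176–186; it acts as a reverse primer.
The 3' ends face each other across positions 108–186, giving a 79 bp product.

Yes — a 79 bp product.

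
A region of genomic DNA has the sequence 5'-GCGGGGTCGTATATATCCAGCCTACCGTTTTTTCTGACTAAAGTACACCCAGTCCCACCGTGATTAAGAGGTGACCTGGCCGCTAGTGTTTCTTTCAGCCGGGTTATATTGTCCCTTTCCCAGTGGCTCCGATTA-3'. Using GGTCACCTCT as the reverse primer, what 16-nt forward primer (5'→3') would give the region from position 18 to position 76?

The reverse primer's reverse complement AGAGGTGACC matches the template at positions 67–76; the product starts at position 18.
The forward primer is identical to the top strand over positions 18–33: CAGCCTACCGTTTTTT.

5'-CAGCCTACCGTTTTTT-3'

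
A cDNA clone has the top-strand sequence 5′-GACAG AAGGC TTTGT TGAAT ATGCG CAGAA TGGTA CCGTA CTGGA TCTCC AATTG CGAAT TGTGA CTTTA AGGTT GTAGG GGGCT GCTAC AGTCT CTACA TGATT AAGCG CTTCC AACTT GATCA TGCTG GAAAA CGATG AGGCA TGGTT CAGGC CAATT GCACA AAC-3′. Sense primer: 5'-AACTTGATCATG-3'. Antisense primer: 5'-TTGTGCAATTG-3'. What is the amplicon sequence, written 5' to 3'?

5'-AACTTGATCATGCTGGAAAACGATGAGGCATGGTTCAGGCCAATTGCACAA-3'

Forward primer AACTTGATCATG is found on the top strand at positions 116–127.
Reverse complement of the reverse primer: CAATTGCACAA. This occurs on the top strand at positions 156–166.
The product is the template from position 116 through 166 (51 bp).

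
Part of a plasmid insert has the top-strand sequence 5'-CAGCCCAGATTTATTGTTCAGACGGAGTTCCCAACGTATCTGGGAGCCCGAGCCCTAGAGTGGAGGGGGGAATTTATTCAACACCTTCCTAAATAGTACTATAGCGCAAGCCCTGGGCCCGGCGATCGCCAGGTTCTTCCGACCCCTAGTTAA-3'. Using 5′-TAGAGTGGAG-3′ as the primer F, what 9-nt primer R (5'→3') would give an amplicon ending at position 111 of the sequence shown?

The forward primer binds at positions 56–65; the product's 3' end on the top strand is position 111.
The reverse primer anneals to the top strand over positions 103–111, i.e. to AGCGCAAGC.
Its sequence written 5'→3' is the reverse complement: GCTTGCGCT.

5'-GCTTGCGCT-3'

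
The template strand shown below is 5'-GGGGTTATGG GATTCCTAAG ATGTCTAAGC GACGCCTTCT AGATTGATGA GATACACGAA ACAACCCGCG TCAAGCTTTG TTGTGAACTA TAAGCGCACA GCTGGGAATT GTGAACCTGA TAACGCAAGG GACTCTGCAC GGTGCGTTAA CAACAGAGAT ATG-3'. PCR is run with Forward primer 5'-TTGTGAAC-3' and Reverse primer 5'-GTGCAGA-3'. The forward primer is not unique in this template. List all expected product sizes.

The forward primer TTGTGAAC matches the top strand at positions 81–88, 109–116.
The reverse primer's reverse complement is TCTGCAC, matching at positions 134–140.
Each forward site pairs with the reverse site to give a product ending at position 140: sizes 60, 32 bp.

60 bp, 32 bp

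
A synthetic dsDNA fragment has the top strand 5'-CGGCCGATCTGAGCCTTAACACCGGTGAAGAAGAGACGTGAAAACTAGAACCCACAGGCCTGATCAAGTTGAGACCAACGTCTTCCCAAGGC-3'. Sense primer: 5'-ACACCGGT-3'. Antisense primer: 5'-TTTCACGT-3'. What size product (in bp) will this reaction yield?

Forward primer ACACCGGT is found on the top strand at positions 19–26.
The reverse primer's reverse complement is ACGTGAAA, which matches the template at positions 36–43.
The product runs from position 19 to position 43, so its length is 43 − 19 + 1 = 25 bp.

25 bp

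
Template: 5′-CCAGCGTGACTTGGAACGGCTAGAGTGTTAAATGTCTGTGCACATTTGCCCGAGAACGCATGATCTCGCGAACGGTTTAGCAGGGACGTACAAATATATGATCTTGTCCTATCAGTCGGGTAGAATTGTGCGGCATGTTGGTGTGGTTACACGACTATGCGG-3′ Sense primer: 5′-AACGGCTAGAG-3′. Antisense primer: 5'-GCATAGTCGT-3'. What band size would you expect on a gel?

146 bp

The forward primer matches the template at positions 15–25.
The reverse primer's reverse complement is ACGACTATGC, which matches the template at positions 151–160.
The product runs from position 15 to position 160, so its length is 160 − 15 + 1 = 146 bp.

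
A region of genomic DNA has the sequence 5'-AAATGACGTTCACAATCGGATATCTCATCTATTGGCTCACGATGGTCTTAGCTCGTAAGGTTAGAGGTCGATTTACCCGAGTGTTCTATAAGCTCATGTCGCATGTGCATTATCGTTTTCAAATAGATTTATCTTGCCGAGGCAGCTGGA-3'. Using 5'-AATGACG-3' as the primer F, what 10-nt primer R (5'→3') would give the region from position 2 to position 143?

The product's 3' end on the top strand is position 143.
The reverse primer anneals to the top strand over positions 134–143, i.e. to TTGCCGAGGC.
Its sequence written 5'→3' is the reverse complement: GCCTCGGCAA.

5'-GCCTCGGCAA-3'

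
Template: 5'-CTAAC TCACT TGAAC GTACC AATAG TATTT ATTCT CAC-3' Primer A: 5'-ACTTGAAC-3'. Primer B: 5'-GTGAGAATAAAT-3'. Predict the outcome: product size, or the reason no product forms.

Primer A (ACTTGAAC) matches the top strand at positions 8–15; it acts as a forward primer.
Primer B's reverse complement is ATTTATTCTCAC, matching the top strand at positions 27–38; it acts as a reverse primer.
The 3' ends face each other across positions 8–38, giving a 31 bp product.

Yes — a 31 bp product.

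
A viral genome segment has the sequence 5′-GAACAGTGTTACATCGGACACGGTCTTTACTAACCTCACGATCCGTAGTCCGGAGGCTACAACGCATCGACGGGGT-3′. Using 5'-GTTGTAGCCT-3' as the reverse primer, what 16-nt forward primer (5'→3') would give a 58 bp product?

The reverse primer's reverse complement AGGCTACAAC matches the template at positions 54–63, so the product ends at position 63.
A 58 bp product then starts at position 63 − 58 + 1 = 6.
The forward primer is identical to the top strand there: GTGTTACATCGGACAC.

5'-GTGTTACATCGGACAC-3'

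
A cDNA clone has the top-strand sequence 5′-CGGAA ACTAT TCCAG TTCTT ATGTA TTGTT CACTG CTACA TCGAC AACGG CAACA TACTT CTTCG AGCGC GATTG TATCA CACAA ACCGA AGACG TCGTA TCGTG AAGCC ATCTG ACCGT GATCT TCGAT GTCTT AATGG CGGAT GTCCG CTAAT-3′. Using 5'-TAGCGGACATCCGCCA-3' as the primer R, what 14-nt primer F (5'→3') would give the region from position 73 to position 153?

The reverse primer's reverse complement TGGCGGATGTCCGCTA matches the template at positions 138–153; the product starts at position 73.
The forward primer is identical to the top strand over positions 73–86: TTGTATCACACAAA.

5'-TTGTATCACACAAA-3'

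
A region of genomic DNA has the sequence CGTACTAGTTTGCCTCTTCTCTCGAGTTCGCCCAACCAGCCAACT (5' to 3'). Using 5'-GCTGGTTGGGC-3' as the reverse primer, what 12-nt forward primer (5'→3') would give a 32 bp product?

5'-TTTGCCTCTTCT-3'

The reverse primer's reverse complement GCCCAACCAGC matches the template at positions 30–40, so the product ends at position 40.
A 32 bp product then starts at position 40 − 32 + 1 = 9.
The forward primer is identical to the top strand there: TTTGCCTCTTCT.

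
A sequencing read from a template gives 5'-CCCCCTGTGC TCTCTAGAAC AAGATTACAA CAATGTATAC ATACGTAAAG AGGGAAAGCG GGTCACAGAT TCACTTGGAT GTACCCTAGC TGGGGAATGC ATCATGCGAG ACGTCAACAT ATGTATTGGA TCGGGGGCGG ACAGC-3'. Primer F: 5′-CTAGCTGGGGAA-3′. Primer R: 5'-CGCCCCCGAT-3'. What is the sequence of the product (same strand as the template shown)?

Scanning the template, CTAGCTGGGGAA occurs at positions 86–97; this primer anneals to the bottom strand there with its 3' end pointing downstream.
Reverse complement of the reverse primer: ATCGGGGGCG. This occurs on the top strand at positions 130–139.
The product is the template from position 86 through 139 (54 bp).

5'-CTAGCTGGGGAATGCATCATGCGAGACGTCAACATATGTATTGGATCGGGGGCG-3'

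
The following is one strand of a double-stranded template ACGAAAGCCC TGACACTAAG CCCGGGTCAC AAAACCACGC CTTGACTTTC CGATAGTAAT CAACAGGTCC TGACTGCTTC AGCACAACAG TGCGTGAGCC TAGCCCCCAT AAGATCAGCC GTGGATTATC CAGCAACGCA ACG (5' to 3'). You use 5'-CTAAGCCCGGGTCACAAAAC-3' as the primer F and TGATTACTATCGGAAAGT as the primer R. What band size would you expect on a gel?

47 bp

The forward primer matches the template at positions 16–35.
Reverse complement of the reverse primer: ACTTTCCGATAGTAATCA. This occurs on the top strand at positions 45–62.
The product runs from position 16 to position 62, so its length is 62 − 16 + 1 = 47 bp.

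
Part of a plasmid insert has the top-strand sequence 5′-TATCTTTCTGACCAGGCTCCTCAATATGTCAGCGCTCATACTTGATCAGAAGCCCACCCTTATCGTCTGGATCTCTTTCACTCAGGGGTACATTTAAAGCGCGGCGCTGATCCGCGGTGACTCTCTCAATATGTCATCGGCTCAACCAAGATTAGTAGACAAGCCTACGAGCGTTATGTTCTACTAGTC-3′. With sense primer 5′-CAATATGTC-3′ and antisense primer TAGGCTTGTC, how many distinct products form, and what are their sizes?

Two products: 146 bp, 41 bp

The forward primer CAATATGTC matches the top strand at positions 22–30, 127–135.
The reverse primer's reverse complement is GACAAGCCTA, matching at positions 158–167.
Each forward site pairs with the reverse site to give a product ending at position 167: sizes 146, 41 bp.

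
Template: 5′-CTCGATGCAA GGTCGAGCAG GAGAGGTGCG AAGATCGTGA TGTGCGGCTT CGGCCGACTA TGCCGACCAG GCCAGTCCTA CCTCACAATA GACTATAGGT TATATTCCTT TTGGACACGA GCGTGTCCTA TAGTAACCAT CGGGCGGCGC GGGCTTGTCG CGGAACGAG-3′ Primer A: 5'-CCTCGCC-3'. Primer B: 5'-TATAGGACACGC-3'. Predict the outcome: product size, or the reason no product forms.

Primer A (CCTCGCC) does not match the top strand, and its reverse complement GGCGAGG does not match either.
With no annealing site for primer A, no amplification occurs.

No product — primer A has no binding site in the template.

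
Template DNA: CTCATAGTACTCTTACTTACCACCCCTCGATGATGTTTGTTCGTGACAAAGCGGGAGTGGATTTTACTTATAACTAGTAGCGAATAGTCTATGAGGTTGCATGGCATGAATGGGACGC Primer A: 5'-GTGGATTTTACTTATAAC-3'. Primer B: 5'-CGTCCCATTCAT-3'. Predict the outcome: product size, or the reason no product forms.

Primer A (GTGGATTTTACTTATAAC) matches the top strand at positions 57–74; it acts as a forward primer.
Primer B's reverse complement is ATGAATGGGACG, matching the top strand at positions 106–117; it acts as a reverse primer.
The 3' ends face each other across positions 57–117, giving a 61 bp product.

Yes — a 61 bp product.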